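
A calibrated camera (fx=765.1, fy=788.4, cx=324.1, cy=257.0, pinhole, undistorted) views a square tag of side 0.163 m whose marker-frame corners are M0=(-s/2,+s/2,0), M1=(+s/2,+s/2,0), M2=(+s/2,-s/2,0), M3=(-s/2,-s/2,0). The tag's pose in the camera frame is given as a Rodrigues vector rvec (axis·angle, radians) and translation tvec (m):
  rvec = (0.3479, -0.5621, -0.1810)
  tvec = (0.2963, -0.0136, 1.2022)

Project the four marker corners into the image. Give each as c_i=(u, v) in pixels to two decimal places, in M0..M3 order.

Intrinsics K: fx=765.1, fy=788.4, cx=324.1, cy=257.0
Marker side s = 0.163 m; corners in marker frame (Z=0):
  M0 = (-0.0815, +0.0815, 0)
  M1 = (+0.0815, +0.0815, 0)
  M2 = (+0.0815, -0.0815, 0)
  M3 = (-0.0815, -0.0815, 0)
rvec = (0.3479, -0.5621, -0.1810), |rvec| = θ = 0.68538 rad = 39.270°
Rodrigues: sinθ=0.63297, 1−cosθ=0.22582; R = I + sinθ·[k]× + (1−cosθ)·[k]×²:
    [+0.83236 +0.07315 -0.54939]
    [-0.26117 +0.92607 -0.27239]
    [+0.48884 +0.37020 +0.78992]
t = (0.2963, -0.0136, 1.2022) m
M0: Pc = R·M0+t = (+0.23442, +0.08316, +1.19253); u = 765.1·(+0.23442)/1.19253 + 324.1 = 474.5011, v = 788.4·(+0.08316)/1.19253 + 257.0 = 311.9780
M1: Pc = R·M1+t = (+0.37010, +0.04059, +1.27221); u = 765.1·(+0.37010)/1.27221 + 324.1 = 546.6751, v = 788.4·(+0.04059)/1.27221 + 257.0 = 282.1535
M2: Pc = R·M2+t = (+0.35818, -0.11036, +1.21187); u = 765.1·(+0.35818)/1.21187 + 324.1 = 550.2303, v = 788.4·(-0.11036)/1.21187 + 257.0 = 185.2039
M3: Pc = R·M3+t = (+0.22250, -0.06779, +1.13219); u = 765.1·(+0.22250)/1.13219 + 324.1 = 474.4598, v = 788.4·(-0.06779)/1.13219 + 257.0 = 209.7949

c0=(474.50, 311.98) c1=(546.68, 282.15) c2=(550.23, 185.20) c3=(474.46, 209.79)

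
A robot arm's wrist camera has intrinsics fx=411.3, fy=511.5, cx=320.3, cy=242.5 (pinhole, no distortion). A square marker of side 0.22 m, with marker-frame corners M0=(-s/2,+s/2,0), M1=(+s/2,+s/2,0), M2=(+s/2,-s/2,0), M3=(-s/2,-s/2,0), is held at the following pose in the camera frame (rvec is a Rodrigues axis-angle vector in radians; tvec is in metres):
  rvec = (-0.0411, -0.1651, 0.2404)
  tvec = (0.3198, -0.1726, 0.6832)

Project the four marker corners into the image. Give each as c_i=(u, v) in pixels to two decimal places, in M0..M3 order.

Intrinsics K: fx=411.3, fy=511.5, cx=320.3, cy=242.5
Marker side s = 0.22 m; corners in marker frame (Z=0):
  M0 = (-0.1100, +0.1100, 0)
  M1 = (+0.1100, +0.1100, 0)
  M2 = (+0.1100, -0.1100, 0)
  M3 = (-0.1100, -0.1100, 0)
rvec = (-0.0411, -0.1651, 0.2404), |rvec| = θ = 0.29452 rad = 16.874°
Rodrigues: sinθ=0.29028, 1−cosθ=0.04306; R = I + sinθ·[k]× + (1−cosθ)·[k]×²:
    [+0.95778 -0.23357 -0.16763]
    [+0.24031 +0.97047 +0.02081]
    [+0.15782 -0.06021 +0.98563]
t = (0.3198, -0.1726, 0.6832) m
M0: Pc = R·M0+t = (+0.18875, -0.09228, +0.65922); u = 411.3·(+0.18875)/0.65922 + 320.3 = 438.0661, v = 511.5·(-0.09228)/0.65922 + 242.5 = 170.8966
M1: Pc = R·M1+t = (+0.39946, -0.03941, +0.69394); u = 411.3·(+0.39946)/0.69394 + 320.3 = 557.0638, v = 511.5·(-0.03941)/0.69394 + 242.5 = 213.4480
M2: Pc = R·M2+t = (+0.45085, -0.25292, +0.70718); u = 411.3·(+0.45085)/0.70718 + 320.3 = 582.5151, v = 511.5·(-0.25292)/0.70718 + 242.5 = 59.5663
M3: Pc = R·M3+t = (+0.24014, -0.30579, +0.67246); u = 411.3·(+0.24014)/0.67246 + 320.3 = 467.1754, v = 511.5·(-0.30579)/0.67246 + 242.5 = 9.9080

c0=(438.07, 170.90) c1=(557.06, 213.45) c2=(582.52, 59.57) c3=(467.18, 9.91)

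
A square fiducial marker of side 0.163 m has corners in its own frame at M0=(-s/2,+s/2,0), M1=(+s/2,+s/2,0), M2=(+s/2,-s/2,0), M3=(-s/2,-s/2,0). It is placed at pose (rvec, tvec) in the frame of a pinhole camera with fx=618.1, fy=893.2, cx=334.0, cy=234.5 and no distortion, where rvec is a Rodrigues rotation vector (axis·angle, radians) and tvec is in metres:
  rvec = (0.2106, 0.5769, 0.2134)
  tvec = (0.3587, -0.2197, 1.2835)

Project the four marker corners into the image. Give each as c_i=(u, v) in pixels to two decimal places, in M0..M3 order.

c0=(462.86, 126.55) c1=(536.67, 149.05) c2=(555.14, 32.04) c3=(477.78, 16.36)

Intrinsics K: fx=618.1, fy=893.2, cx=334.0, cy=234.5
Marker side s = 0.163 m; corners in marker frame (Z=0):
  M0 = (-0.0815, +0.0815, 0)
  M1 = (+0.0815, +0.0815, 0)
  M2 = (+0.0815, -0.0815, 0)
  M3 = (-0.0815, -0.0815, 0)
rvec = (0.2106, 0.5769, 0.2134), |rvec| = θ = 0.65016 rad = 37.251°
Rodrigues: sinθ=0.60531, 1−cosθ=0.20401; R = I + sinθ·[k]× + (1−cosθ)·[k]×²:
    [+0.81739 -0.14004 +0.55880]
    [+0.25732 +0.95662 -0.13666]
    [-0.51542 +0.25549 +0.81797]
t = (0.3587, -0.2197, 1.2835) m
M0: Pc = R·M0+t = (+0.28067, -0.16271, +1.34633); u = 618.1·(+0.28067)/1.34633 + 334.0 = 462.8552, v = 893.2·(-0.16271)/1.34633 + 234.5 = 126.5545
M1: Pc = R·M1+t = (+0.41390, -0.12076, +1.26232); u = 618.1·(+0.41390)/1.26232 + 334.0 = 536.6704, v = 893.2·(-0.12076)/1.26232 + 234.5 = 149.0485
M2: Pc = R·M2+t = (+0.43673, -0.27669, +1.22067); u = 618.1·(+0.43673)/1.22067 + 334.0 = 555.1435, v = 893.2·(-0.27669)/1.22067 + 234.5 = 32.0360
M3: Pc = R·M3+t = (+0.30350, -0.31864, +1.30468); u = 618.1·(+0.30350)/1.30468 + 334.0 = 477.7826, v = 893.2·(-0.31864)/1.30468 + 234.5 = 16.3588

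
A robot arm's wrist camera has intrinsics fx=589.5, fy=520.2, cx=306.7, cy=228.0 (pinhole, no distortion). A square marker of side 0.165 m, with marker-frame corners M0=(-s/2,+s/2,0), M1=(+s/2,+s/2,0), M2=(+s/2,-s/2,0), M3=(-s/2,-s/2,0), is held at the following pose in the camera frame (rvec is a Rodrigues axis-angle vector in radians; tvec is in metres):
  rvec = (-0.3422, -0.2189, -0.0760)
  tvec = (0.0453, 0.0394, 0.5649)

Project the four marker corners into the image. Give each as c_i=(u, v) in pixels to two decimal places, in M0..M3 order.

Intrinsics K: fx=589.5, fy=520.2, cx=306.7, cy=228.0
Marker side s = 0.165 m; corners in marker frame (Z=0):
  M0 = (-0.0825, +0.0825, 0)
  M1 = (+0.0825, +0.0825, 0)
  M2 = (+0.0825, -0.0825, 0)
  M3 = (-0.0825, -0.0825, 0)
rvec = (-0.3422, -0.2189, -0.0760), |rvec| = θ = 0.41327 rad = 23.679°
Rodrigues: sinθ=0.40161, 1−cosθ=0.08419; R = I + sinθ·[k]× + (1−cosθ)·[k]×²:
    [+0.97353 +0.11078 -0.19990]
    [-0.03693 +0.93943 +0.34074]
    [+0.22554 -0.32434 +0.91866]
t = (0.0453, 0.0394, 0.5649) m
M0: Pc = R·M0+t = (-0.02588, +0.11995, +0.51953); u = 589.5·(-0.02588)/0.51953 + 306.7 = 277.3379, v = 520.2·(+0.11995)/0.51953 + 228.0 = 348.1035
M1: Pc = R·M1+t = (+0.13476, +0.11386, +0.55675); u = 589.5·(+0.13476)/0.55675 + 306.7 = 449.3828, v = 520.2·(+0.11386)/0.55675 + 228.0 = 334.3819
M2: Pc = R·M2+t = (+0.11648, -0.04115, +0.61027); u = 589.5·(+0.11648)/0.61027 + 306.7 = 419.2139, v = 520.2·(-0.04115)/0.61027 + 228.0 = 192.9232
M3: Pc = R·M3+t = (-0.04416, -0.03506, +0.57305); u = 589.5·(-0.04416)/0.57305 + 306.7 = 261.2768, v = 520.2·(-0.03506)/0.57305 + 228.0 = 196.1769

c0=(277.34, 348.10) c1=(449.38, 334.38) c2=(419.21, 192.92) c3=(261.28, 196.18)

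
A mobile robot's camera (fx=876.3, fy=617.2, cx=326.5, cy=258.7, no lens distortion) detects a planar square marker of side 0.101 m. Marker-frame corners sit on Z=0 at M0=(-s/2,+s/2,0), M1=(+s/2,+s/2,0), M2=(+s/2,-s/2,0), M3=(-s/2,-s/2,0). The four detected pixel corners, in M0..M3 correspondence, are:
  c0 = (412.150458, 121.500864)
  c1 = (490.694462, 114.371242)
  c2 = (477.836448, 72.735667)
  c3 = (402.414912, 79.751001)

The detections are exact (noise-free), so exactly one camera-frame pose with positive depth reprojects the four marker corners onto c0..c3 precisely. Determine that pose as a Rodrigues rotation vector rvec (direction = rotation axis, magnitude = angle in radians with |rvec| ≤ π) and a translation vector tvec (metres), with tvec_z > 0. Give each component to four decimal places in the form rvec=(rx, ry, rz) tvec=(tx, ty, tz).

rvec=(-0.4688, 0.0730, -0.1055) tvec=(0.1560, -0.3014, 1.1481)

Intrinsics K: fx=876.3, fy=617.2, cx=326.5, cy=258.7
Marker side s = 0.101 m; corners in marker frame (Z=0):
  M0 = (-0.0505, +0.0505, 0)
  M1 = (+0.0505, +0.0505, 0)
  M2 = (+0.0505, -0.0505, 0)
  M3 = (-0.0505, -0.0505, 0)
Detected image corners:
  c0 = (412.150458, 121.500864) px
  c1 = (490.694462, 114.371242) px
  c2 = (477.836448, 72.735667) px
  c3 = (402.414912, 79.751001) px
Planar DLT: solve 8×8 A·h = b for H (H[2,2]=1):
  H  [+744.07150 -64.58465 +445.58347]
  H  [-73.89557 +374.37978 +96.68024]
  H  [-0.03999 -0.39572 +1.00000]
B = K⁻¹H; ‖b₁‖=0.871037, ‖b₂‖=0.871037; λ = 2/(‖b₁‖+‖b₂‖) = 1.148057, sign → tz>0 ⇒ λ=+1.148057
r₁ = λ·B[:,0] = (+0.99193,-0.11821,-0.04591); r₂ = λ·B[:,1] = (+0.08466,+0.88681,-0.45431)
r₃ = r₁×r₂ = (+0.09442,+0.44676,+0.88966); SVD([r₁ r₂ r₃]) → R = UVᵀ:
  R  [+0.99193 +0.08466 +0.09442]
  R  [-0.11821 +0.88681 +0.44676]
  R  [-0.04591 -0.45431 +0.88966]
t = (+0.15601, -0.30137, +1.14806) m
tr R = 2.768397; θ = arccos((tr R − 1)/2) = 0.486021 rad = 27.847°
axis k = ((R−Rᵀ)₃₂, (R−Rᵀ)₁₃, (R−Rᵀ)₂₁) / (2 sinθ) = (-0.964512, +0.150204, -0.217153)
rvec = θ·k = (-0.468773, +0.073002, -0.105541)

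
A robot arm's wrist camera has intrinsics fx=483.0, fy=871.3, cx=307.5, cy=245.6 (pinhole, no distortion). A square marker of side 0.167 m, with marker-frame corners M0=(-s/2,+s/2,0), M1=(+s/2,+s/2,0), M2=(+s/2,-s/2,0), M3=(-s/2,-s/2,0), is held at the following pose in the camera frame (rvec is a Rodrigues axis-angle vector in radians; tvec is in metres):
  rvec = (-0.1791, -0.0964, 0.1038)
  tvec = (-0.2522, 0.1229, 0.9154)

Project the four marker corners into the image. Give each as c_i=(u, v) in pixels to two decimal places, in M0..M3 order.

c0=(122.11, 436.17) c1=(213.06, 451.03) c2=(224.24, 292.51) c3=(136.47, 275.67)

Intrinsics K: fx=483.0, fy=871.3, cx=307.5, cy=245.6
Marker side s = 0.167 m; corners in marker frame (Z=0):
  M0 = (-0.0835, +0.0835, 0)
  M1 = (+0.0835, +0.0835, 0)
  M2 = (+0.0835, -0.0835, 0)
  M3 = (-0.0835, -0.0835, 0)
rvec = (-0.1791, -0.0964, 0.1038), |rvec| = θ = 0.22835 rad = 13.084°
Rodrigues: sinθ=0.22637, 1−cosθ=0.02596; R = I + sinθ·[k]× + (1−cosθ)·[k]×²:
    [+0.99001 -0.09431 -0.10482]
    [+0.11150 +0.97867 +0.17257]
    [+0.08631 -0.18253 +0.97940]
t = (-0.2522, 0.1229, 0.9154) m
M0: Pc = R·M0+t = (-0.34274, +0.19531, +0.89295); u = 483.0·(-0.34274)/0.89295 + 307.5 = 122.1109, v = 871.3·(+0.19531)/0.89295 + 245.6 = 436.1731
M1: Pc = R·M1+t = (-0.17741, +0.21393, +0.90737); u = 483.0·(-0.17741)/0.90737 + 307.5 = 213.0636, v = 871.3·(+0.21393)/0.90737 + 245.6 = 451.0254
M2: Pc = R·M2+t = (-0.16166, +0.05049, +0.93785); u = 483.0·(-0.16166)/0.93785 + 307.5 = 224.2438, v = 871.3·(+0.05049)/0.93785 + 245.6 = 292.5084
M3: Pc = R·M3+t = (-0.32699, +0.03187, +0.92343); u = 483.0·(-0.32699)/0.92343 + 307.5 = 136.4680, v = 871.3·(+0.03187)/0.92343 + 245.6 = 275.6720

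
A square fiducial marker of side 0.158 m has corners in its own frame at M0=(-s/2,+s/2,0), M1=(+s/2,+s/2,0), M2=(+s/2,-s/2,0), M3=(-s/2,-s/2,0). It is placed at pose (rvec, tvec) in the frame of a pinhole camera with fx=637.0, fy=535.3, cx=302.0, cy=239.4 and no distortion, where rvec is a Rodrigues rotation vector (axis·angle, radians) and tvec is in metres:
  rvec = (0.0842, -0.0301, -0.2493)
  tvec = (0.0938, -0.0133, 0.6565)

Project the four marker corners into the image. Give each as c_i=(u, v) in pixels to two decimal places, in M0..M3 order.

Intrinsics K: fx=637.0, fy=535.3, cx=302.0, cy=239.4
Marker side s = 0.158 m; corners in marker frame (Z=0):
  M0 = (-0.0790, +0.0790, 0)
  M1 = (+0.0790, +0.0790, 0)
  M2 = (+0.0790, -0.0790, 0)
  M3 = (-0.0790, -0.0790, 0)
rvec = (0.0842, -0.0301, -0.2493), |rvec| = θ = 0.26485 rad = 15.175°
Rodrigues: sinθ=0.26177, 1−cosθ=0.03487; R = I + sinθ·[k]× + (1−cosθ)·[k]×²:
    [+0.96866 +0.24514 -0.04018]
    [-0.24766 +0.96558 -0.07949]
    [+0.01932 +0.08695 +0.99603]
t = (0.0938, -0.0133, 0.6565) m
M0: Pc = R·M0+t = (+0.03664, +0.08255, +0.66184); u = 637.0·(+0.03664)/0.66184 + 302.0 = 337.2665, v = 535.3·(+0.08255)/0.66184 + 239.4 = 306.1632
M1: Pc = R·M1+t = (+0.18969, +0.04342, +0.66489); u = 637.0·(+0.18969)/0.66489 + 302.0 = 483.7313, v = 535.3·(+0.04342)/0.66489 + 239.4 = 274.3539
M2: Pc = R·M2+t = (+0.15096, -0.10915, +0.65116); u = 637.0·(+0.15096)/0.65116 + 302.0 = 449.6761, v = 535.3·(-0.10915)/0.65116 + 239.4 = 149.6740
M3: Pc = R·M3+t = (-0.00209, -0.07002, +0.64811); u = 637.0·(-0.00209)/0.64811 + 302.0 = 299.9463, v = 535.3·(-0.07002)/0.64811 + 239.4 = 181.5704

c0=(337.27, 306.16) c1=(483.73, 274.35) c2=(449.68, 149.67) c3=(299.95, 181.57)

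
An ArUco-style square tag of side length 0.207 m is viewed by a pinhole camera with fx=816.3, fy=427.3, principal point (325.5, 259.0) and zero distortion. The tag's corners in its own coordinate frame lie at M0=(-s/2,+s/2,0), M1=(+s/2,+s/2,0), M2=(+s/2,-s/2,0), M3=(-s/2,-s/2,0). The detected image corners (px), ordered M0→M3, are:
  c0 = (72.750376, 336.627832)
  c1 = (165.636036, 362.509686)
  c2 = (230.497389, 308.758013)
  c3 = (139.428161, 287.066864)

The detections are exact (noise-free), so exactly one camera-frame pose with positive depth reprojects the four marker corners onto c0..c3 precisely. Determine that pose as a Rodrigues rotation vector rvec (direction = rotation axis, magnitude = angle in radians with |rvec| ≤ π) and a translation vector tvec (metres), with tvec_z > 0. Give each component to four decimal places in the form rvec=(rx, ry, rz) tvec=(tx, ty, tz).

Intrinsics K: fx=816.3, fy=427.3, cx=325.5, cy=259.0
Marker side s = 0.207 m; corners in marker frame (Z=0):
  M0 = (-0.1035, +0.1035, 0)
  M1 = (+0.1035, +0.1035, 0)
  M2 = (+0.1035, -0.1035, 0)
  M3 = (-0.1035, -0.1035, 0)
Detected image corners:
  c0 = (72.750376, 336.627832) px
  c1 = (165.636036, 362.509686) px
  c2 = (230.497389, 308.758013) px
  c3 = (139.428161, 287.066864) px
Planar DLT: solve 8×8 A·h = b for H (H[2,2]=1):
  H  [+404.39516 -360.82318 +151.79377]
  H  [+29.86359 +157.78477 +322.66291]
  H  [-0.26179 -0.28260 +1.00000]
B = K⁻¹H; ‖b₁‖=0.693196, ‖b₂‖=0.693196; λ = 2/(‖b₁‖+‖b₂‖) = 1.442594, sign → tz>0 ⇒ λ=+1.442594
r₁ = λ·B[:,0] = (+0.86525,+0.32973,-0.37765); r₂ = λ·B[:,1] = (-0.47510,+0.77980,-0.40767)
r₃ = r₁×r₂ = (+0.16007,+0.53216,+0.83137); SVD([r₁ r₂ r₃]) → R = UVᵀ:
  R  [+0.86525 -0.47510 +0.16007]
  R  [+0.32973 +0.77980 +0.53216]
  R  [-0.37765 -0.40767 +0.83137]
t = (-0.30698, +0.21493, +1.44259) m
tr R = 2.476420; θ = arccos((tr R − 1)/2) = 0.740384 rad = 42.421°
axis k = ((R−Rᵀ)₃₂, (R−Rᵀ)₁₃, (R−Rᵀ)₂₁) / (2 sinθ) = (-0.696618, +0.398566, +0.596548)
rvec = θ·k = (-0.515764, +0.295092, +0.441674)

rvec=(-0.5158, 0.2951, 0.4417) tvec=(-0.3070, 0.2149, 1.4426)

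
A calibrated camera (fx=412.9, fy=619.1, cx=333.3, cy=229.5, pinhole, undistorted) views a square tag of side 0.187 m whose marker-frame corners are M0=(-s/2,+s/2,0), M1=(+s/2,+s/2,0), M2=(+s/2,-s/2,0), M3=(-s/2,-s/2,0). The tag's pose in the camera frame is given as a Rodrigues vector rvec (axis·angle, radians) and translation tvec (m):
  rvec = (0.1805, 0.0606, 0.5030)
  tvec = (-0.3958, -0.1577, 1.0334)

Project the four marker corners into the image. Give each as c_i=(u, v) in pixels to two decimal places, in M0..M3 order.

Intrinsics K: fx=412.9, fy=619.1, cx=333.3, cy=229.5
Marker side s = 0.187 m; corners in marker frame (Z=0):
  M0 = (-0.0935, +0.0935, 0)
  M1 = (+0.0935, +0.0935, 0)
  M2 = (+0.0935, -0.0935, 0)
  M3 = (-0.0935, -0.0935, 0)
rvec = (0.1805, 0.0606, 0.5030), |rvec| = θ = 0.53783 rad = 30.815°
Rodrigues: sinθ=0.51227, 1−cosθ=0.14118; R = I + sinθ·[k]× + (1−cosθ)·[k]×²:
    [+0.87472 -0.47376 +0.10203]
    [+0.48444 +0.86061 -0.15705]
    [-0.01341 +0.18680 +0.98231]
t = (-0.3958, -0.1577, 1.0334) m
M0: Pc = R·M0+t = (-0.52188, -0.12253, +1.05212); u = 412.9·(-0.52188)/1.05212 + 333.3 = 128.4891, v = 619.1·(-0.12253)/1.05212 + 229.5 = 157.4010
M1: Pc = R·M1+t = (-0.35831, -0.03194, +1.04961); u = 412.9·(-0.35831)/1.04961 + 333.3 = 192.3468, v = 619.1·(-0.03194)/1.04961 + 229.5 = 210.6620
M2: Pc = R·M2+t = (-0.26972, -0.19287, +1.01468); u = 412.9·(-0.26972)/1.01468 + 333.3 = 223.5452, v = 619.1·(-0.19287)/1.01468 + 229.5 = 111.8202
M3: Pc = R·M3+t = (-0.43329, -0.28346, +1.01719); u = 412.9·(-0.43329)/1.01719 + 333.3 = 157.4176, v = 619.1·(-0.28346)/1.01719 + 229.5 = 56.9738

c0=(128.49, 157.40) c1=(192.35, 210.66) c2=(223.55, 111.82) c3=(157.42, 56.97)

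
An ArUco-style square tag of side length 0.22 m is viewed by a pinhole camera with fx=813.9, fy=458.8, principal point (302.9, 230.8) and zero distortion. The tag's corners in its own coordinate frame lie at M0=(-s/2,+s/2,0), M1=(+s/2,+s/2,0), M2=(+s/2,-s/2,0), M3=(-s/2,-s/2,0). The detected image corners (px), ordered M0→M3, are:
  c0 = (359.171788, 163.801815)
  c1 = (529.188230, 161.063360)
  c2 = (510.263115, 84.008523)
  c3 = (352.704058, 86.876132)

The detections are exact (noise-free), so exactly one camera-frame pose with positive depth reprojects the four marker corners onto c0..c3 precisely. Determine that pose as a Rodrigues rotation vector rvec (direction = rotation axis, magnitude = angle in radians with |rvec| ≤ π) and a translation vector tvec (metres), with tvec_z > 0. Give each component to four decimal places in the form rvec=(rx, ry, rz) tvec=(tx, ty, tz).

rvec=(-0.3874, 0.0268, -0.0208) tvec=(0.1815, -0.2593, 1.0982)

Intrinsics K: fx=813.9, fy=458.8, cx=302.9, cy=230.8
Marker side s = 0.22 m; corners in marker frame (Z=0):
  M0 = (-0.1100, +0.1100, 0)
  M1 = (+0.1100, +0.1100, 0)
  M2 = (+0.1100, -0.1100, 0)
  M3 = (-0.1100, -0.1100, 0)
Detected image corners:
  c0 = (359.171788, 163.801815) px
  c1 = (529.188230, 161.063360) px
  c2 = (510.263115, 84.008523) px
  c3 = (352.704058, 86.876132) px
Planar DLT: solve 8×8 A·h = b for H (H[2,2]=1):
  H  [+734.59341 -93.03431 +437.40991]
  H  [-15.25014 +307.30122 +122.48325]
  H  [-0.02016 -0.34416 +1.00000]
B = K⁻¹H; ‖b₁‖=0.910577, ‖b₂‖=0.910577; λ = 2/(‖b₁‖+‖b₂‖) = 1.098205, sign → tz>0 ⇒ λ=+1.098205
r₁ = λ·B[:,0] = (+0.99943,-0.02537,-0.02213); r₂ = λ·B[:,1] = (+0.01513,+0.92570,-0.37795)
r₃ = r₁×r₂ = (+0.03008,+0.37741,+0.92556); SVD([r₁ r₂ r₃]) → R = UVᵀ:
  R  [+0.99943 +0.01513 +0.03008]
  R  [-0.02537 +0.92570 +0.37741]
  R  [-0.02213 -0.37795 +0.92556]
t = (+0.18150, -0.25927, +1.09820) m
tr R = 2.850694; θ = arccos((tr R − 1)/2) = 0.388847 rad = 22.279°
axis k = ((R−Rᵀ)₃₂, (R−Rᵀ)₁₃, (R−Rᵀ)₂₁) / (2 sinθ) = (-0.996196, +0.068860, -0.053407)
rvec = θ·k = (-0.387368, +0.026776, -0.020767)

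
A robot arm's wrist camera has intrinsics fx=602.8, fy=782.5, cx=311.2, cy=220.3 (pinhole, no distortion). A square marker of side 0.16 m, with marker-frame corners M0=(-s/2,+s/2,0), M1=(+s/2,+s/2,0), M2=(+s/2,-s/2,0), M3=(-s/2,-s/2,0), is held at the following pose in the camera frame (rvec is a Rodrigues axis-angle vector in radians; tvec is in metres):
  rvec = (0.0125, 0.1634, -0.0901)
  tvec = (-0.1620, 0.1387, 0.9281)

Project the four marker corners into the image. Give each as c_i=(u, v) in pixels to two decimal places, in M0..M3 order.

Intrinsics K: fx=602.8, fy=782.5, cx=311.2, cy=220.3
Marker side s = 0.16 m; corners in marker frame (Z=0):
  M0 = (-0.0800, +0.0800, 0)
  M1 = (+0.0800, +0.0800, 0)
  M2 = (+0.0800, -0.0800, 0)
  M3 = (-0.0800, -0.0800, 0)
rvec = (0.0125, 0.1634, -0.0901), |rvec| = θ = 0.18701 rad = 10.715°
Rodrigues: sinθ=0.18592, 1−cosθ=0.01744; R = I + sinθ·[k]× + (1−cosθ)·[k]×²:
    [+0.98264 +0.09059 +0.16189]
    [-0.08856 +0.99587 -0.01977]
    [-0.16301 +0.00509 +0.98661]
t = (-0.1620, 0.1387, 0.9281) m
M0: Pc = R·M0+t = (-0.23336, +0.22545, +0.94155); u = 602.8·(-0.23336)/0.94155 + 311.2 = 161.7953, v = 782.5·(+0.22545)/0.94155 + 220.3 = 407.6704
M1: Pc = R·M1+t = (-0.07614, +0.21129, +0.91547); u = 602.8·(-0.07614)/0.91547 + 311.2 = 261.0639, v = 782.5·(+0.21129)/0.91547 + 220.3 = 400.8974
M2: Pc = R·M2+t = (-0.09064, +0.05195, +0.91465); u = 602.8·(-0.09064)/0.91465 + 311.2 = 251.4664, v = 782.5·(+0.05195)/0.91465 + 220.3 = 264.7402
M3: Pc = R·M3+t = (-0.24786, +0.06611, +0.94073); u = 602.8·(-0.24786)/0.94073 + 311.2 = 152.3779, v = 782.5·(+0.06611)/0.94073 + 220.3 = 275.2940

c0=(161.80, 407.67) c1=(261.06, 400.90) c2=(251.47, 264.74) c3=(152.38, 275.29)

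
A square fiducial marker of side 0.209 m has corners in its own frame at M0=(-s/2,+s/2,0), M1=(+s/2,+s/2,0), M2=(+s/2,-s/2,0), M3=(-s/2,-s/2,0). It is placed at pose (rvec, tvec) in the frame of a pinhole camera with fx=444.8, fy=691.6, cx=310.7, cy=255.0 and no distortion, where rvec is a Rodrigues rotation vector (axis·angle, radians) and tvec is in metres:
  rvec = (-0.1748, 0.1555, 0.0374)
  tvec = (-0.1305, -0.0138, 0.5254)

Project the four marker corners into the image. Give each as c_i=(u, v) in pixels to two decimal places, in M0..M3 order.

c0=(107.88, 369.26) c1=(281.16, 383.83) c2=(292.09, 105.09) c3=(129.18, 107.82)

Intrinsics K: fx=444.8, fy=691.6, cx=310.7, cy=255.0
Marker side s = 0.209 m; corners in marker frame (Z=0):
  M0 = (-0.1045, +0.1045, 0)
  M1 = (+0.1045, +0.1045, 0)
  M2 = (+0.1045, -0.1045, 0)
  M3 = (-0.1045, -0.1045, 0)
rvec = (-0.1748, 0.1555, 0.0374), |rvec| = θ = 0.23693 rad = 13.575°
Rodrigues: sinθ=0.23472, 1−cosθ=0.02794; R = I + sinθ·[k]× + (1−cosθ)·[k]×²:
    [+0.98727 -0.05058 +0.15080]
    [+0.02352 +0.98410 +0.17606]
    [-0.15730 -0.17027 +0.97276]
t = (-0.1305, -0.0138, 0.5254) m
M0: Pc = R·M0+t = (-0.23896, +0.08658, +0.52404); u = 444.8·(-0.23896)/0.52404 + 310.7 = 107.8789, v = 691.6·(+0.08658)/0.52404 + 255.0 = 369.2627
M1: Pc = R·M1+t = (-0.03262, +0.09150, +0.49117); u = 444.8·(-0.03262)/0.49117 + 310.7 = 281.1633, v = 691.6·(+0.09150)/0.49117 + 255.0 = 383.8336
M2: Pc = R·M2+t = (-0.02204, -0.11418, +0.52676); u = 444.8·(-0.02204)/0.52676 + 310.7 = 292.0850, v = 691.6·(-0.11418)/0.52676 + 255.0 = 105.0882
M3: Pc = R·M3+t = (-0.22838, -0.11910, +0.55963); u = 444.8·(-0.22838)/0.55963 + 310.7 = 129.1783, v = 691.6·(-0.11910)/0.55963 + 255.0 = 107.8191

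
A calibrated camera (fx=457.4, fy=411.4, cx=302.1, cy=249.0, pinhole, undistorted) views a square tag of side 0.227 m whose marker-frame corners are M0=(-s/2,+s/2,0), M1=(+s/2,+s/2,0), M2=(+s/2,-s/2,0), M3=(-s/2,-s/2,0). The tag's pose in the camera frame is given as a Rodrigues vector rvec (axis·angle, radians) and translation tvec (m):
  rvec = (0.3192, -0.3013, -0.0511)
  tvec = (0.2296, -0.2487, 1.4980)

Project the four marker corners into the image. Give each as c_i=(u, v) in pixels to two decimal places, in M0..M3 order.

c0=(339.12, 213.37) c1=(400.85, 209.07) c2=(405.45, 147.86) c3=(340.83, 149.63)

Intrinsics K: fx=457.4, fy=411.4, cx=302.1, cy=249.0
Marker side s = 0.227 m; corners in marker frame (Z=0):
  M0 = (-0.1135, +0.1135, 0)
  M1 = (+0.1135, +0.1135, 0)
  M2 = (+0.1135, -0.1135, 0)
  M3 = (-0.1135, -0.1135, 0)
rvec = (0.3192, -0.3013, -0.0511), |rvec| = θ = 0.44191 rad = 25.319°
Rodrigues: sinθ=0.42766, 1−cosθ=0.09606; R = I + sinθ·[k]× + (1−cosθ)·[k]×²:
    [+0.95406 +0.00214 -0.29961]
    [-0.09676 +0.94859 -0.30134]
    [+0.28357 +0.31649 +0.90522]
t = (0.2296, -0.2487, 1.4980) m
M0: Pc = R·M0+t = (+0.12156, -0.13005, +1.50174); u = 457.4·(+0.12156)/1.50174 + 302.1 = 339.1241, v = 411.4·(-0.13005)/1.50174 + 249.0 = 213.3723
M1: Pc = R·M1+t = (+0.33813, -0.15202, +1.56611); u = 457.4·(+0.33813)/1.56611 + 302.1 = 400.8546, v = 411.4·(-0.15202)/1.56611 + 249.0 = 209.0667
M2: Pc = R·M2+t = (+0.33764, -0.36735, +1.49426); u = 457.4·(+0.33764)/1.49426 + 302.1 = 405.4537, v = 411.4·(-0.36735)/1.49426 + 249.0 = 147.8619
M3: Pc = R·M3+t = (+0.12107, -0.34538, +1.42989); u = 457.4·(+0.12107)/1.42989 + 302.1 = 340.8287, v = 411.4·(-0.34538)/1.42989 + 249.0 = 149.6286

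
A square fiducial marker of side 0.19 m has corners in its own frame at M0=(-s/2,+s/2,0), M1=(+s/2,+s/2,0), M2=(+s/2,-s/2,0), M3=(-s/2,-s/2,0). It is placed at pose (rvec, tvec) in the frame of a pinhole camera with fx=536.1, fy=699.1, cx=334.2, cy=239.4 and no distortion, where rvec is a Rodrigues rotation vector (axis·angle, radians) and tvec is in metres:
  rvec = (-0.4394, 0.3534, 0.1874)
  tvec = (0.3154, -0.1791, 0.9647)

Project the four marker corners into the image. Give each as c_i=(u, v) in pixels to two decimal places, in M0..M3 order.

c0=(447.58, 163.80) c1=(561.78, 172.85) c2=(571.26, 55.52) c3=(464.40, 55.12)

Intrinsics K: fx=536.1, fy=699.1, cx=334.2, cy=239.4
Marker side s = 0.19 m; corners in marker frame (Z=0):
  M0 = (-0.0950, +0.0950, 0)
  M1 = (+0.0950, +0.0950, 0)
  M2 = (+0.0950, -0.0950, 0)
  M3 = (-0.0950, -0.0950, 0)
rvec = (-0.4394, 0.3534, 0.1874), |rvec| = θ = 0.59421 rad = 34.046°
Rodrigues: sinθ=0.55985, 1−cosθ=0.17141; R = I + sinθ·[k]× + (1−cosθ)·[k]×²:
    [+0.92232 -0.25195 +0.29299]
    [+0.10118 +0.88922 +0.44615]
    [-0.37294 -0.38184 +0.84564]
t = (0.3154, -0.1791, 0.9647) m
M0: Pc = R·M0+t = (+0.20384, -0.10424, +0.96385); u = 536.1·(+0.20384)/0.96385 + 334.2 = 447.5791, v = 699.1·(-0.10424)/0.96385 + 239.4 = 163.7958
M1: Pc = R·M1+t = (+0.37909, -0.08501, +0.89300); u = 536.1·(+0.37909)/0.89300 + 334.2 = 561.7798, v = 699.1·(-0.08501)/0.89300 + 239.4 = 172.8468
M2: Pc = R·M2+t = (+0.42696, -0.25396, +0.96555); u = 536.1·(+0.42696)/0.96555 + 334.2 = 571.2586, v = 699.1·(-0.25396)/0.96555 + 239.4 = 55.5183
M3: Pc = R·M3+t = (+0.25171, -0.27319, +1.03640); u = 536.1·(+0.25171)/1.03640 + 334.2 = 464.4042, v = 699.1·(-0.27319)/1.03640 + 239.4 = 55.1226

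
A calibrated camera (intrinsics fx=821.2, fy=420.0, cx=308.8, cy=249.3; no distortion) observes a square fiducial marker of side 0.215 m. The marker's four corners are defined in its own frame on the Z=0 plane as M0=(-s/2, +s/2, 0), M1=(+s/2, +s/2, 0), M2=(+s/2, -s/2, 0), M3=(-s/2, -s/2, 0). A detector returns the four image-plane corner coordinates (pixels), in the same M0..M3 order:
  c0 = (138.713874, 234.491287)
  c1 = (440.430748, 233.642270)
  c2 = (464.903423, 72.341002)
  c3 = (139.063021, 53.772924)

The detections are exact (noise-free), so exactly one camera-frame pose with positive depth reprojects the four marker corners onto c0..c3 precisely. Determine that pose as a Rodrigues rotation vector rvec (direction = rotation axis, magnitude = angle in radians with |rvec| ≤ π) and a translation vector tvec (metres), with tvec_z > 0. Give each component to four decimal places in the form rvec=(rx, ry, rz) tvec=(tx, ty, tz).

Intrinsics K: fx=821.2, fy=420.0, cx=308.8, cy=249.3
Marker side s = 0.215 m; corners in marker frame (Z=0):
  M0 = (-0.1075, +0.1075, 0)
  M1 = (+0.1075, +0.1075, 0)
  M2 = (+0.1075, -0.1075, 0)
  M3 = (-0.1075, -0.1075, 0)
Detected image corners:
  c0 = (138.713874, 234.491287) px
  c1 = (440.430748, 233.642270) px
  c2 = (464.903423, 72.341002) px
  c3 = (139.063021, 53.772924) px
Planar DLT: solve 8×8 A·h = b for H (H[2,2]=1):
  H  [+1607.57336 +50.92289 +304.10269]
  H  [+114.92375 +849.03758 +152.27577]
  H  [+0.50854 +0.37770 +1.00000]
B = K⁻¹H; ‖b₁‖=1.838326, ‖b₂‖=1.838326; λ = 2/(‖b₁‖+‖b₂‖) = 0.543973, sign → tz>0 ⇒ λ=+0.543973
r₁ = λ·B[:,0] = (+0.96085,-0.01536,+0.27663); r₂ = λ·B[:,1] = (-0.04353,+0.97770,+0.20546)
r₃ = r₁×r₂ = (-0.27362,-0.20946,+0.93875); SVD([r₁ r₂ r₃]) → R = UVᵀ:
  R  [+0.96085 -0.04353 -0.27362]
  R  [-0.01536 +0.97770 -0.20946]
  R  [+0.27663 +0.20546 +0.93875]
t = (-0.00311, -0.12566, +0.54397) m
tr R = 2.877305; θ = arccos((tr R − 1)/2) = 0.352094 rad = 20.174°
axis k = ((R−Rᵀ)₃₂, (R−Rᵀ)₁₃, (R−Rᵀ)₂₁) / (2 sinθ) = (+0.601562, -0.797781, +0.040845)
rvec = θ·k = (+0.211806, -0.280894, +0.014381)

rvec=(0.2118, -0.2809, 0.0144) tvec=(-0.0031, -0.1257, 0.5440)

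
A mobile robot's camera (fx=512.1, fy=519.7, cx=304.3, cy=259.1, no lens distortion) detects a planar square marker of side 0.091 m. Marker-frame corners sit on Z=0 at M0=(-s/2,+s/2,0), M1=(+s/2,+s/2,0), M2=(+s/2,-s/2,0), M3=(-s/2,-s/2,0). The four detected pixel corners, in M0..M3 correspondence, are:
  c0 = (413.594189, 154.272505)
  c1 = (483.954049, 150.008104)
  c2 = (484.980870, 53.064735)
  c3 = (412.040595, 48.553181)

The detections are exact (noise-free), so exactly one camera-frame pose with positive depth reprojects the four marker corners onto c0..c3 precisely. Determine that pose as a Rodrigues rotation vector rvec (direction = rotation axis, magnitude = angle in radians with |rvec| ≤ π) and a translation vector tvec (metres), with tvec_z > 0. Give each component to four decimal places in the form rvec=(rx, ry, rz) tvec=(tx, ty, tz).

rvec=(0.1738, -0.4934, -0.1025) tvec=(0.1383, -0.1463, 0.4853)

Intrinsics K: fx=512.1, fy=519.7, cx=304.3, cy=259.1
Marker side s = 0.091 m; corners in marker frame (Z=0):
  M0 = (-0.0455, +0.0455, 0)
  M1 = (+0.0455, +0.0455, 0)
  M2 = (+0.0455, -0.0455, 0)
  M3 = (-0.0455, -0.0455, 0)
Detected image corners:
  c0 = (413.594189, 154.272505) px
  c1 = (483.954049, 150.008104) px
  c2 = (484.980870, 53.064735) px
  c3 = (412.040595, 48.553181) px
Planar DLT: solve 8×8 A·h = b for H (H[2,2]=1):
  H  [+1213.87766 +178.26649 +450.19534]
  H  [+97.02425 +1151.24900 +102.38158]
  H  [+0.95124 +0.39226 +1.00000]
B = K⁻¹H; ‖b₁‖=2.060606, ‖b₂‖=2.060606; λ = 2/(‖b₁‖+‖b₂‖) = 0.485294, sign → tz>0 ⇒ λ=+0.485294
r₁ = λ·B[:,0] = (+0.87603,-0.13955,+0.46163); r₂ = λ·B[:,1] = (+0.05582,+0.98013,+0.19036)
r₃ = r₁×r₂ = (-0.47902,-0.14100,+0.86641); SVD([r₁ r₂ r₃]) → R = UVᵀ:
  R  [+0.87603 +0.05582 -0.47902]
  R  [-0.13955 +0.98013 -0.14100]
  R  [+0.46163 +0.19036 +0.86641]
t = (+0.13826, -0.14634, +0.48529) m
tr R = 2.722557; θ = arccos((tr R − 1)/2) = 0.533016 rad = 30.540°
axis k = ((R−Rᵀ)₃₂, (R−Rᵀ)₁₃, (R−Rᵀ)₂₁) / (2 sinθ) = (+0.326055, -0.925598, -0.192240)
rvec = θ·k = (+0.173792, -0.493358, -0.102467)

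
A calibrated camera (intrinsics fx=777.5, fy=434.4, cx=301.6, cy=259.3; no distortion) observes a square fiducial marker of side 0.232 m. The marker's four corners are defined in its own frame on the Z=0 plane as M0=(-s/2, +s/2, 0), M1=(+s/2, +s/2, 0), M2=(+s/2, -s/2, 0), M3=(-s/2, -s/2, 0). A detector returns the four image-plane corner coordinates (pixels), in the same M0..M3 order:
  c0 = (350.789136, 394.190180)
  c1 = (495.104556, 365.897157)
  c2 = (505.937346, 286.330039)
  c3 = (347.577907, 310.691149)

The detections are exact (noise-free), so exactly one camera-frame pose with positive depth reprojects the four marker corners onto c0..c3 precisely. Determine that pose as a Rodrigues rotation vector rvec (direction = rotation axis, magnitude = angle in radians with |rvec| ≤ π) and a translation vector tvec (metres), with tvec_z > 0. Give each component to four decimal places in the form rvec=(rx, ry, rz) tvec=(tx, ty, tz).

Intrinsics K: fx=777.5, fy=434.4, cx=301.6, cy=259.3
Marker side s = 0.232 m; corners in marker frame (Z=0):
  M0 = (-0.1160, +0.1160, 0)
  M1 = (+0.1160, +0.1160, 0)
  M2 = (+0.1160, -0.1160, 0)
  M3 = (-0.1160, -0.1160, 0)
Detected image corners:
  c0 = (350.789136, 394.190180) px
  c1 = (495.104556, 365.897157) px
  c2 = (505.937346, 286.330039) px
  c3 = (347.577907, 310.691149) px
Planar DLT: solve 8×8 A·h = b for H (H[2,2]=1):
  H  [+795.24152 +155.95605 +427.74444]
  H  [+1.40177 +489.71448 +340.69030]
  H  [+0.33979 +0.40855 +1.00000]
B = K⁻¹H; ‖b₁‖=0.974267, ‖b₂‖=0.974267; λ = 2/(‖b₁‖+‖b₂‖) = 1.026412, sign → tz>0 ⇒ λ=+1.026412
r₁ = λ·B[:,0] = (+0.91455,-0.20487,+0.34876); r₂ = λ·B[:,1] = (+0.04322,+0.90680,+0.41934)
r₃ = r₁×r₂ = (-0.40217,-0.36844,+0.83816); SVD([r₁ r₂ r₃]) → R = UVᵀ:
  R  [+0.91455 +0.04322 -0.40217]
  R  [-0.20487 +0.90680 -0.36844]
  R  [+0.34876 +0.41934 +0.83816]
t = (+0.16653, +0.19231, +1.02641) m
tr R = 2.659506; θ = arccos((tr R − 1)/2) = 0.592132 rad = 33.927°
axis k = ((R−Rᵀ)₃₂, (R−Rᵀ)₁₃, (R−Rᵀ)₂₁) / (2 sinθ) = (+0.705731, -0.672718, -0.222247)
rvec = θ·k = (+0.417886, -0.398338, -0.131600)

rvec=(0.4179, -0.3983, -0.1316) tvec=(0.1665, 0.1923, 1.0264)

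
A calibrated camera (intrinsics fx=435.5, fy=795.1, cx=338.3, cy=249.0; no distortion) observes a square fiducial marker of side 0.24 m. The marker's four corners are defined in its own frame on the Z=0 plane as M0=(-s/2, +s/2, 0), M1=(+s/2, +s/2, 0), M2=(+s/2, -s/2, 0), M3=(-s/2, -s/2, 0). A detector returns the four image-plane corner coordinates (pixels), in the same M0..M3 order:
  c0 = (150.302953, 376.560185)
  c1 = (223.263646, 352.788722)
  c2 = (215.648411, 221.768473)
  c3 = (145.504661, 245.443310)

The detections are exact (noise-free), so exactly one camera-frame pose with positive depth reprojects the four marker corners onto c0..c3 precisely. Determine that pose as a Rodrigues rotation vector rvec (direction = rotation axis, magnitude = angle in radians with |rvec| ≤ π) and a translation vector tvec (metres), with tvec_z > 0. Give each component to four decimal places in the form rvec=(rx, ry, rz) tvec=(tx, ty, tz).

rvec=(-0.2275, 0.0577, -0.1745) tvec=(-0.5038, 0.0872, 1.4175)

Intrinsics K: fx=435.5, fy=795.1, cx=338.3, cy=249.0
Marker side s = 0.24 m; corners in marker frame (Z=0):
  M0 = (-0.1200, +0.1200, 0)
  M1 = (+0.1200, +0.1200, 0)
  M2 = (+0.1200, -0.1200, 0)
  M3 = (-0.1200, -0.1200, 0)
Detected image corners:
  c0 = (150.302953, 376.560185) px
  c1 = (223.263646, 352.788722) px
  c2 = (215.648411, 221.768473) px
  c3 = (145.504661, 245.443310) px
Planar DLT: solve 8×8 A·h = b for H (H[2,2]=1):
  H  [+293.20658 -3.86981 +183.50716]
  H  [-106.68220 +497.72942 +297.90534]
  H  [-0.02621 -0.16176 +1.00000]
B = K⁻¹H; ‖b₁‖=0.705455, ‖b₂‖=0.705455; λ = 2/(‖b₁‖+‖b₂‖) = 1.417525, sign → tz>0 ⇒ λ=+1.417525
r₁ = λ·B[:,0] = (+0.98323,-0.17856,-0.03715); r₂ = λ·B[:,1] = (+0.16553,+0.95918,-0.22931)
r₃ = r₁×r₂ = (+0.07658,+0.21931,+0.97265); SVD([r₁ r₂ r₃]) → R = UVᵀ:
  R  [+0.98323 +0.16553 +0.07658]
  R  [-0.17856 +0.95918 +0.21931]
  R  [-0.03715 -0.22931 +0.97265]
t = (-0.50384, +0.08719, +1.41753) m
tr R = 2.915049; θ = arccos((tr R − 1)/2) = 0.292506 rad = 16.759°
axis k = ((R−Rᵀ)₃₂, (R−Rᵀ)₁₃, (R−Rᵀ)₂₁) / (2 sinθ) = (-0.777893, +0.197202, -0.596652)
rvec = θ·k = (-0.227538, +0.057683, -0.174524)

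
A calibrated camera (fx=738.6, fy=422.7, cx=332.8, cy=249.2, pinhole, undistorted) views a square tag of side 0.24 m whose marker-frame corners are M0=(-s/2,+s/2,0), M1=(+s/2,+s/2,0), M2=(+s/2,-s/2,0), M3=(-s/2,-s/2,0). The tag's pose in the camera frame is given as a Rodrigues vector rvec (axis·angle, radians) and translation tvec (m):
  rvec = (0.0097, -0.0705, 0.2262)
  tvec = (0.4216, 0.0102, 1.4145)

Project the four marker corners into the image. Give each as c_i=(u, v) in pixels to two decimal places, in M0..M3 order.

Intrinsics K: fx=738.6, fy=422.7, cx=332.8, cy=249.2
Marker side s = 0.24 m; corners in marker frame (Z=0):
  M0 = (-0.1200, +0.1200, 0)
  M1 = (+0.1200, +0.1200, 0)
  M2 = (+0.1200, -0.1200, 0)
  M3 = (-0.1200, -0.1200, 0)
rvec = (0.0097, -0.0705, 0.2262), |rvec| = θ = 0.23713 rad = 13.587°
Rodrigues: sinθ=0.23491, 1−cosθ=0.02798; R = I + sinθ·[k]× + (1−cosθ)·[k]×²:
    [+0.97206 -0.22443 -0.06875]
    [+0.22375 +0.97449 -0.01755]
    [+0.07093 +0.00167 +0.99748]
t = (0.4216, 0.0102, 1.4145) m
M0: Pc = R·M0+t = (+0.27802, +0.10029, +1.40619); u = 738.6·(+0.27802)/1.40619 + 332.8 = 478.8305, v = 422.7·(+0.10029)/1.40619 + 249.2 = 279.3469
M1: Pc = R·M1+t = (+0.51132, +0.15399, +1.42321); u = 738.6·(+0.51132)/1.42321 + 332.8 = 598.1562, v = 422.7·(+0.15399)/1.42321 + 249.2 = 294.9351
M2: Pc = R·M2+t = (+0.56518, -0.07989, +1.42281); u = 738.6·(+0.56518)/1.42281 + 332.8 = 626.1917, v = 422.7·(-0.07989)/1.42281 + 249.2 = 225.4659
M3: Pc = R·M3+t = (+0.33188, -0.13359, +1.40579); u = 738.6·(+0.33188)/1.40579 + 332.8 = 507.1715, v = 422.7·(-0.13359)/1.40579 + 249.2 = 209.0319

c0=(478.83, 279.35) c1=(598.16, 294.94) c2=(626.19, 225.47) c3=(507.17, 209.03)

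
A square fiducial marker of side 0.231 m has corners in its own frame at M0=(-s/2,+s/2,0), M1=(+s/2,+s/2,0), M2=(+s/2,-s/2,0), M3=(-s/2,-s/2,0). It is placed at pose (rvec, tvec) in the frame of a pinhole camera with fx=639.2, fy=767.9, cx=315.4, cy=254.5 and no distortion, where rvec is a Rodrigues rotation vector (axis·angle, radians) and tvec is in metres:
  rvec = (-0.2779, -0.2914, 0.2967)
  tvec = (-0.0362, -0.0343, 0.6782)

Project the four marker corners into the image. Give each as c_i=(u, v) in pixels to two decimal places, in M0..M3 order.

c0=(138.49, 297.48) c1=(354.74, 379.73) c2=(399.71, 147.81) c3=(209.55, 55.45)

Intrinsics K: fx=639.2, fy=767.9, cx=315.4, cy=254.5
Marker side s = 0.231 m; corners in marker frame (Z=0):
  M0 = (-0.1155, +0.1155, 0)
  M1 = (+0.1155, +0.1155, 0)
  M2 = (+0.1155, -0.1155, 0)
  M3 = (-0.1155, -0.1155, 0)
rvec = (-0.2779, -0.2914, 0.2967), |rvec| = θ = 0.50017 rad = 28.658°
Rodrigues: sinθ=0.47958, 1−cosθ=0.12250; R = I + sinθ·[k]× + (1−cosθ)·[k]×²:
    [+0.91532 -0.24483 -0.31978]
    [+0.32414 +0.91908 +0.22412]
    [+0.23903 -0.30879 +0.92060]
t = (-0.0362, -0.0343, 0.6782) m
M0: Pc = R·M0+t = (-0.17020, +0.03442, +0.61493); u = 639.2·(-0.17020)/0.61493 + 315.4 = 138.4850, v = 767.9·(+0.03442)/0.61493 + 254.5 = 297.4774
M1: Pc = R·M1+t = (+0.04124, +0.10929, +0.67014); u = 639.2·(+0.04124)/0.67014 + 315.4 = 354.7369, v = 767.9·(+0.10929)/0.67014 + 254.5 = 379.7343
M2: Pc = R·M2+t = (+0.09780, -0.10302, +0.74147); u = 639.2·(+0.09780)/0.74147 + 315.4 = 399.7074, v = 767.9·(-0.10302)/0.74147 + 254.5 = 147.8125
M3: Pc = R·M3+t = (-0.11364, -0.17789, +0.68626); u = 639.2·(-0.11364)/0.68626 + 315.4 = 209.5515, v = 767.9·(-0.17789)/0.68626 + 254.5 = 55.4455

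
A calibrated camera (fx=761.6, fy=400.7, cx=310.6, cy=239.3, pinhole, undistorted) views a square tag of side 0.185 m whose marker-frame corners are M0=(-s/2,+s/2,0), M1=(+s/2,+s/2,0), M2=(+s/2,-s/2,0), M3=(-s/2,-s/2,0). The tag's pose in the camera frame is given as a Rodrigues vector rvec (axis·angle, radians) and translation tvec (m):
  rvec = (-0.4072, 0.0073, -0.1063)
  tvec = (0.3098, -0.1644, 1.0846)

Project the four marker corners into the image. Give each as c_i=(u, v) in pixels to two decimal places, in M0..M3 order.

c0=(475.94, 212.39) c1=(609.05, 205.06) c2=(576.82, 147.02) c3=(452.33, 153.73)

Intrinsics K: fx=761.6, fy=400.7, cx=310.6, cy=239.3
Marker side s = 0.185 m; corners in marker frame (Z=0):
  M0 = (-0.0925, +0.0925, 0)
  M1 = (+0.0925, +0.0925, 0)
  M2 = (+0.0925, -0.0925, 0)
  M3 = (-0.0925, -0.0925, 0)
rvec = (-0.4072, 0.0073, -0.1063), |rvec| = θ = 0.42091 rad = 24.116°
Rodrigues: sinθ=0.40859, 1−cosθ=0.08728; R = I + sinθ·[k]× + (1−cosθ)·[k]×²:
    [+0.99441 +0.10172 +0.02841]
    [-0.10465 +0.91274 +0.39490]
    [+0.01424 -0.39566 +0.91828]
t = (0.3098, -0.1644, 1.0846) m
M0: Pc = R·M0+t = (+0.22723, -0.07029, +1.04668); u = 761.6·(+0.22723)/1.04668 + 310.6 = 475.9374, v = 400.7·(-0.07029)/1.04668 + 239.3 = 212.3907
M1: Pc = R·M1+t = (+0.41119, -0.08965, +1.04932); u = 761.6·(+0.41119)/1.04932 + 310.6 = 609.0452, v = 400.7·(-0.08965)/1.04932 + 239.3 = 205.0650
M2: Pc = R·M2+t = (+0.39237, -0.25851, +1.12252); u = 761.6·(+0.39237)/1.12252 + 310.6 = 576.8157, v = 400.7·(-0.25851)/1.12252 + 239.3 = 147.0210
M3: Pc = R·M3+t = (+0.20841, -0.23915, +1.11988); u = 761.6·(+0.20841)/1.11988 + 310.6 = 452.3323, v = 400.7·(-0.23915)/1.11988 + 239.3 = 153.7314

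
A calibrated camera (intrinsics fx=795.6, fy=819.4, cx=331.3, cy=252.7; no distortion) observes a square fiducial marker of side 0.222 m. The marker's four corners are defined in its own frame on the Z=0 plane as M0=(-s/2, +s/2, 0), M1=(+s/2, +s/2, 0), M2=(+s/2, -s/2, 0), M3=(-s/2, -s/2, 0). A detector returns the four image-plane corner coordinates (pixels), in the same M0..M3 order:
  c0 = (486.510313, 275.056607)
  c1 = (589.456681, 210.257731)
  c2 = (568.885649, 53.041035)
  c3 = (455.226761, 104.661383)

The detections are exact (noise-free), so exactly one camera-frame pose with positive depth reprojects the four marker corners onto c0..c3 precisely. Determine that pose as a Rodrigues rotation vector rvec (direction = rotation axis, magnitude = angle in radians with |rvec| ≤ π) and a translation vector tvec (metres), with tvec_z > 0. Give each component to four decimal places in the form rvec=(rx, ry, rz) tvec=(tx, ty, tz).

Intrinsics K: fx=795.6, fy=819.4, cx=331.3, cy=252.7
Marker side s = 0.222 m; corners in marker frame (Z=0):
  M0 = (-0.1110, +0.1110, 0)
  M1 = (+0.1110, +0.1110, 0)
  M2 = (+0.1110, -0.1110, 0)
  M3 = (-0.1110, -0.1110, 0)
Detected image corners:
  c0 = (486.510313, 275.056607) px
  c1 = (589.456681, 210.257731) px
  c2 = (568.885649, 53.041035) px
  c3 = (455.226761, 104.661383) px
Planar DLT: solve 8×8 A·h = b for H (H[2,2]=1):
  H  [+738.92186 +289.11084 +528.38026]
  H  [-186.14873 +789.43961 +162.20997]
  H  [+0.47990 +0.33067 +1.00000]
B = K⁻¹H; ‖b₁‖=0.949942, ‖b₂‖=0.949942; λ = 2/(‖b₁‖+‖b₂‖) = 1.052695, sign → tz>0 ⇒ λ=+1.052695
r₁ = λ·B[:,0] = (+0.76733,-0.39495,+0.50519); r₂ = λ·B[:,1] = (+0.23759,+0.90685,+0.34809)
r₃ = r₁×r₂ = (-0.59561,-0.14708,+0.78969); SVD([r₁ r₂ r₃]) → R = UVᵀ:
  R  [+0.76733 +0.23759 -0.59561]
  R  [-0.39495 +0.90685 -0.14708]
  R  [+0.50519 +0.34809 +0.78969]
t = (+0.26077, -0.11625, +1.05270) m
tr R = 2.463881; θ = arccos((tr R − 1)/2) = 0.749631 rad = 42.951°
axis k = ((R−Rᵀ)₃₂, (R−Rᵀ)₁₃, (R−Rᵀ)₂₁) / (2 sinθ) = (+0.363362, -0.807787, -0.464163)
rvec = θ·k = (+0.272387, -0.605542, -0.347951)

rvec=(0.2724, -0.6055, -0.3480) tvec=(0.2608, -0.1163, 1.0527)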